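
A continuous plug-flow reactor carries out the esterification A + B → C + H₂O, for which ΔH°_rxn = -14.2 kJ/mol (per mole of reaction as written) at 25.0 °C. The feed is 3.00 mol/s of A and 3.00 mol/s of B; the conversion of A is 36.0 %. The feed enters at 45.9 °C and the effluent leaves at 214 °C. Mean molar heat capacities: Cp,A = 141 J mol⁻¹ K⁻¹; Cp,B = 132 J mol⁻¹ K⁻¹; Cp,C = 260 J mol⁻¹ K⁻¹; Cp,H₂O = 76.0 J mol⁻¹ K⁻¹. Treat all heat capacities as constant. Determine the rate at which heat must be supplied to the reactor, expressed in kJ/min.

Q_in = 8110 kJ/min

Extent of reaction ξ = 0.360 × 3.00 = 1.08 mol/s
Reaction term: ξ·ΔH°_rxn = 1.08 × -14.2 = -15.336 kJ/s
Sensible, feed 45.9→25 °C: -17.117 kJ/s
Outlet flows (mol/s): A 1.92, B 1.92, C 1.08, H₂O 1.08
Sensible, products 25→214 °C: 167.65 kJ/s
Q = ΔH = 135.2 kJ/s = 135.2 kW
Heat supplied = 8111.8 kJ/min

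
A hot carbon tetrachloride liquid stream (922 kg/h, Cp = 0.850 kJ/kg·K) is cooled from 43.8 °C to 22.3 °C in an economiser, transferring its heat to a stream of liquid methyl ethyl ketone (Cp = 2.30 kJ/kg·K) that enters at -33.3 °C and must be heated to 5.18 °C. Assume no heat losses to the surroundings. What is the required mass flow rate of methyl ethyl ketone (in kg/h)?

Heat released by hot stream: Q = 922 × 0.850 × (43.8 − 22.3) = 16850 kJ/h
Energy balance on cold side (adiabatic exchanger): Q = ṁ_c·Cp_c·(T_c,out − T_c,in)
ṁ_c = 16850 / [2.30 × (5.18 − -33.3)] = 190.38 kg/h

ṁ_c = 190 kg/h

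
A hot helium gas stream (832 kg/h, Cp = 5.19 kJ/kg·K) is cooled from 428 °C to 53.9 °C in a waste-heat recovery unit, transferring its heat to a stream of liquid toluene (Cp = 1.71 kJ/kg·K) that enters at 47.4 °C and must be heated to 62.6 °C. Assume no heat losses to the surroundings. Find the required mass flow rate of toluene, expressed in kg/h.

ṁ_c = 62100 kg/h

Heat released by hot stream: Q = 832 × 5.19 × (428 − 53.9) = 1.6154e+06 kJ/h
Energy balance on cold side (adiabatic exchanger): Q = ṁ_c·Cp_c·(T_c,out − T_c,in)
ṁ_c = 1.6154e+06 / [1.71 × (62.6 − 47.4)] = 62150 kg/h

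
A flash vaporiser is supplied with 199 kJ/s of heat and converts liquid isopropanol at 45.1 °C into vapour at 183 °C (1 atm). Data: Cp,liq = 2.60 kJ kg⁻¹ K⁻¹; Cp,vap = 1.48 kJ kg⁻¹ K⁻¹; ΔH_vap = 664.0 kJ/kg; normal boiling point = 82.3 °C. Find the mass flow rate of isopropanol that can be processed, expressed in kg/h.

Δh = 2.60×(82.3−45.1) + 664.0 + 1.48×(183−82.3) = 909.76 kJ/kg
Q = 199 kJ/s = 199 kJ/s = 716400 kJ/h
ṁ = Q/Δh = 716400 / 909.76 = 787.46 kg/h

ṁ = 787 kg/h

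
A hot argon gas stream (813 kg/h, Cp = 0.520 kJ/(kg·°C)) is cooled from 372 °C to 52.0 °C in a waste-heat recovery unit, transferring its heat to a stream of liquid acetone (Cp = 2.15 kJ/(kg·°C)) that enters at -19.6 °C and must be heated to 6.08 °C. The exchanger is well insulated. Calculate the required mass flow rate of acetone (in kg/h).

Heat released by hot stream: Q = 813 × 0.520 × (372 − 52.0) = 135280 kJ/h
Energy balance on cold side (adiabatic exchanger): Q = ṁ_c·Cp_c·(T_c,out − T_c,in)
ṁ_c = 135280 / [2.15 × (6.08 − -19.6)] = 2450.2 kg/h

ṁ_c = 2450 kg/h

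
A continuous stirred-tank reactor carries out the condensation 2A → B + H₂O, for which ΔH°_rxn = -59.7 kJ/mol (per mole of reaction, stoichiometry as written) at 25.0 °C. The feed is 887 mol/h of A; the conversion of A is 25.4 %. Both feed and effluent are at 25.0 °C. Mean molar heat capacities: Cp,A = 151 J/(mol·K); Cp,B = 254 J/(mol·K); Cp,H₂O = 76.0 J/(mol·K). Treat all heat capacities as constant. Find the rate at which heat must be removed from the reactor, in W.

Q_out = 1870 W

Extent of reaction ξ = 0.254 × 887 / 2 = 112.65 mol/h
Reaction term: ξ·ΔH°_rxn = 112.65 × -59.7 = -6725.1 kJ/h
Q = ΔH = -6725.1 kJ/h = -1.8681 kW
Heat removed = 1868.1 W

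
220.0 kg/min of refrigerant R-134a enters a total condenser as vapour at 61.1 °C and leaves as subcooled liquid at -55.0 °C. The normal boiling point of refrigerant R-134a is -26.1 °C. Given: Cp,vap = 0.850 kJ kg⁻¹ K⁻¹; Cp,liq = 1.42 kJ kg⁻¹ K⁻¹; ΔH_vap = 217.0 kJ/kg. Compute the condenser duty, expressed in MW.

vapour 61.1→-26.1 °C: -74.12 kJ/kg
condensation at -26.1 °C: -217 kJ/kg
liquid -26.1→-55.0 °C: -41.038 kJ/kg
Δh = -74.12 + -217 + -41.038 = -332.16 kJ/kg
Q = ṁ·Δh = 220.0 kg/min × -332.16 kJ/kg = -73075 kJ/min
|Q| = 1217.9 kW = 1.2179 MW

Q_c = 1.22 MW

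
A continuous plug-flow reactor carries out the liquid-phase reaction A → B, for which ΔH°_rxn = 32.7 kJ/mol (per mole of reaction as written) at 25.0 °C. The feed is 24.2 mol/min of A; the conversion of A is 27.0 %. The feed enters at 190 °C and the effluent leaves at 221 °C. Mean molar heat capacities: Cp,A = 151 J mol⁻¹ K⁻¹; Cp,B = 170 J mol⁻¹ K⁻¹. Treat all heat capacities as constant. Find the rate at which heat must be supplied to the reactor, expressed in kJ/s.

Q_in = 5.85 kJ/s

Extent of reaction ξ = 0.270 × 24.2 = 6.534 mol/min
Reaction term: ξ·ΔH°_rxn = 6.534 × 32.7 = 213.66 kJ/min
Sensible, feed 190→25 °C: -602.94 kJ/min
Outlet flows (mol/min): A 17.666, B 6.534
Sensible, products 25→221 °C: 740.56 kJ/min
Q = ΔH = 351.27 kJ/min = 5.8546 kW
Heat supplied = 5.8546 kJ/s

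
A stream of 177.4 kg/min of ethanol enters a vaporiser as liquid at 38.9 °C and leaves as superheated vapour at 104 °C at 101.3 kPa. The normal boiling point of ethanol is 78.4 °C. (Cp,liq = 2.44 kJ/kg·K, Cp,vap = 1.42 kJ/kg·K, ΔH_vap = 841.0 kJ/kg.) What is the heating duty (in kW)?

Q = 2880 kW

liquid 38.9→78.4 °C: 96.38 kJ/kg
vaporisation at 78.4 °C: 841 kJ/kg
vapour 78.4→104 °C: 36.352 kJ/kg
Δh = 96.38 + 841 + 36.352 = 973.73 kJ/kg
Q = ṁ·Δh = 177.4 kg/min × 973.73 kJ/kg = 172740 kJ/min
|Q| = 2879 kW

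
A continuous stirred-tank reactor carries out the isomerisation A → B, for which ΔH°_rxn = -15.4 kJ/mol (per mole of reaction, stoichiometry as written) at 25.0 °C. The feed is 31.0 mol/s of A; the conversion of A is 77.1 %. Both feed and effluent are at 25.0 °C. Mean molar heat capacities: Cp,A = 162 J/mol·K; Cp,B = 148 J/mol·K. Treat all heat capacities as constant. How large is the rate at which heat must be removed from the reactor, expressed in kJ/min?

Q_out = 22100 kJ/min

Extent of reaction ξ = 0.771 × 31.0 = 23.901 mol/s
Reaction term: ξ·ΔH°_rxn = 23.901 × -15.4 = -368.08 kJ/s
Q = ΔH = -368.08 kJ/s = -368.08 kW
Heat removed = 22085 kJ/min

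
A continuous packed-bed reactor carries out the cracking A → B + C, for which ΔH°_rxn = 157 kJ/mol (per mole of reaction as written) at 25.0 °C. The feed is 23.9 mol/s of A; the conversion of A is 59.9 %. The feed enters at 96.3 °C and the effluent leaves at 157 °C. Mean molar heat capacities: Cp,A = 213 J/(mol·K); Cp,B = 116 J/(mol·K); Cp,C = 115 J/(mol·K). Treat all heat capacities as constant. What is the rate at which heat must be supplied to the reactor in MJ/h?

Q_in = 9330 MJ/h

Extent of reaction ξ = 0.599 × 23.9 = 14.316 mol/s
Reaction term: ξ·ΔH°_rxn = 14.316 × 157 = 2247.6 kJ/s
Sensible, feed 96.3→25 °C: -362.97 kJ/s
Outlet flows (mol/s): A 9.5839, B 14.316, C 14.316
Sensible, products 25→157 °C: 705.99 kJ/s
Q = ΔH = 2590.6 kJ/s = 2590.6 kW
Heat supplied = 9326.3 MJ/h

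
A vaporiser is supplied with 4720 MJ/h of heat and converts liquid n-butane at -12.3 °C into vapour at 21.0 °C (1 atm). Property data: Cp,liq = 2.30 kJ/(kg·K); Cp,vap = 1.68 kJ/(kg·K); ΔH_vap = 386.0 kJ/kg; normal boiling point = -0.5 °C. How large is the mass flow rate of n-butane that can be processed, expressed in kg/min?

ṁ = 175 kg/min

Δh = 2.30×(-0.5−-12.3) + 386.0 + 1.68×(21.0−-0.5) = 449.26 kJ/kg
Q = 4720 MJ/h = 1311.1 kJ/s = 78667 kJ/min
ṁ = Q/Δh = 78667 / 449.26 = 175.1 kg/min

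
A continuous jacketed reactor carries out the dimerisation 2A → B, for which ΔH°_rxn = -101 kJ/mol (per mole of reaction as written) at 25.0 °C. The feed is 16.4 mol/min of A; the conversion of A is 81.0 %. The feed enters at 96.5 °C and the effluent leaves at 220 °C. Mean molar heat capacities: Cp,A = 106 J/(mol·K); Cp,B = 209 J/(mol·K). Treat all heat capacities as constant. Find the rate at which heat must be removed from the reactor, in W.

Q_out = 7670 W

Extent of reaction ξ = 0.810 × 16.4 / 2 = 6.642 mol/min
Reaction term: ξ·ΔH°_rxn = 6.642 × -101 = -670.84 kJ/min
Sensible, feed 96.5→25 °C: -124.3 kJ/min
Outlet flows (mol/min): A 3.116, B 6.642
Sensible, products 25→220 °C: 335.1 kJ/min
Q = ΔH = -460.04 kJ/min = -7.6673 kW
Heat removed = 7667.3 W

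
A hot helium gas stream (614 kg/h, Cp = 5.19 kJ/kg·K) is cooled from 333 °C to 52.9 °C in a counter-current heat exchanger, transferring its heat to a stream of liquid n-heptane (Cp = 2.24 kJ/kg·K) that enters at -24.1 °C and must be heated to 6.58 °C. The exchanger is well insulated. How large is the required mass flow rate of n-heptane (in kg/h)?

Heat released by hot stream: Q = 614 × 5.19 × (333 − 52.9) = 892580 kJ/h
Energy balance on cold side (adiabatic exchanger): Q = ṁ_c·Cp_c·(T_c,out − T_c,in)
ṁ_c = 892580 / [2.24 × (6.58 − -24.1)] = 12988 kg/h

ṁ_c = 13000 kg/h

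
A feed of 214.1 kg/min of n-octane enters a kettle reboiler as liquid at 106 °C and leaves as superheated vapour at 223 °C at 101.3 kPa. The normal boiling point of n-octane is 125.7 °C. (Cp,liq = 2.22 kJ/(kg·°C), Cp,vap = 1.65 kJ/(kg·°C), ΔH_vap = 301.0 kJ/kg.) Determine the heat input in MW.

Q = 1.80 MW

liquid 106→125.7 °C: 43.734 kJ/kg
vaporisation at 125.7 °C: 301 kJ/kg
vapour 125.7→223 °C: 160.54 kJ/kg
Δh = 43.734 + 301 + 160.54 = 505.28 kJ/kg
Q = ṁ·Δh = 214.1 kg/min × 505.28 kJ/kg = 108180 kJ/min
|Q| = 1803 kW = 1.803 MW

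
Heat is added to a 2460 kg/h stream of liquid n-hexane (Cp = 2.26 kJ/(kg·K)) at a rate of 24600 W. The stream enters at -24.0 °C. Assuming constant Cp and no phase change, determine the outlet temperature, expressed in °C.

T_out = -8.07 °C

Q = 24600 W = 88560 kJ/h
ΔT = Q/(ṁ·Cp) = 88560/(2460×2.26) = 15.929 K
T_out = -24.0 + 15.929 = -8.0708 °C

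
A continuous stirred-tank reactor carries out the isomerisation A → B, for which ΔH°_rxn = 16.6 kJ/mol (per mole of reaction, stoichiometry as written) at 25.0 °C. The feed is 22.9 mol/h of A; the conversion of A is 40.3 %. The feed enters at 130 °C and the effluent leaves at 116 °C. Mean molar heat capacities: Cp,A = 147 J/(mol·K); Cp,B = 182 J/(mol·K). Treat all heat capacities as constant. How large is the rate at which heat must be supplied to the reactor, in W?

Q_in = 37.6 W

Extent of reaction ξ = 0.403 × 22.9 = 9.2287 mol/h
Reaction term: ξ·ΔH°_rxn = 9.2287 × 16.6 = 153.2 kJ/h
Sensible, feed 130→25 °C: -353.46 kJ/h
Outlet flows (mol/h): A 13.671, B 9.2287
Sensible, products 25→116 °C: 335.73 kJ/h
Q = ΔH = 135.46 kJ/h = 0.037628 kW
Heat supplied = 37.628 W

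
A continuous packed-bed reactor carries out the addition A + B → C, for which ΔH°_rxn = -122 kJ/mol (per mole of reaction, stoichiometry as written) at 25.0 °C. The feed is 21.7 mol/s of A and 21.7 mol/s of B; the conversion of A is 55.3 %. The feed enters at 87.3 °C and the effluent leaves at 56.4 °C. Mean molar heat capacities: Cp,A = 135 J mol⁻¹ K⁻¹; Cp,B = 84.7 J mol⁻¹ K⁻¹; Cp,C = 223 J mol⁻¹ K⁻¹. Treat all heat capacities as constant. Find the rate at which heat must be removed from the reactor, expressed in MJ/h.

Extent of reaction ξ = 0.553 × 21.7 = 12 mol/s
Reaction term: ξ·ΔH°_rxn = 12 × -122 = -1464 kJ/s
Sensible, feed 87.3→25 °C: -297.01 kJ/s
Outlet flows (mol/s): A 9.6999, B 9.6999, C 12
Sensible, products 25→56.4 °C: 150.94 kJ/s
Q = ΔH = -1610.1 kJ/s = -1610.1 kW
Heat removed = 5796.3 MJ/h

Q_out = 5800 MJ/h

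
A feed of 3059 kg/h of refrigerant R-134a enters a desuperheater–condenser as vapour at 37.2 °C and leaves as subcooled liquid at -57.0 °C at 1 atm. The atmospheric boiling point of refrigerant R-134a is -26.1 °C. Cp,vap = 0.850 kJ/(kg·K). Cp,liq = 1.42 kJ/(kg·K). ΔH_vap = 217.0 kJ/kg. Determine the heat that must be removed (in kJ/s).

vapour 37.2→-26.1 °C: -53.805 kJ/kg
condensation at -26.1 °C: -217 kJ/kg
liquid -26.1→-57.0 °C: -43.878 kJ/kg
Δh = -53.805 + -217 + -43.878 = -314.68 kJ/kg
Q = ṁ·Δh = 3059 kg/h × -314.68 kJ/kg = -962620 kJ/h
|Q| = 267.39 kW

Q_c = 267 kJ/s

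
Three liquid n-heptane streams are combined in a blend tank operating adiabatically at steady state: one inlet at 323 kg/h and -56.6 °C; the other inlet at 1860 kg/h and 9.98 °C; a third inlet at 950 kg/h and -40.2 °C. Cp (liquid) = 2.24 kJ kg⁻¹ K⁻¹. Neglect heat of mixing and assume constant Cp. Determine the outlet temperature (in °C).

T_out = -12.1 °C

No heat crosses the boundary, so H_out = H_in.
T_out = Σ ṁᵢCp,ᵢTᵢ / Σ ṁᵢCp,ᵢ
      = -84916 / 7017.9 = -12.1 °C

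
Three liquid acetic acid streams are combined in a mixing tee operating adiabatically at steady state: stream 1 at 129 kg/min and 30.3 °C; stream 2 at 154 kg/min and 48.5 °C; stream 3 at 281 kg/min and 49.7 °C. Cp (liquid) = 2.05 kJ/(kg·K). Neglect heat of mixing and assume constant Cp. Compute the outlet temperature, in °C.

T_out = 44.9 °C

Energy balance with Q = 0: Σ ṁᵢCp,ᵢ(T_out − Tᵢ) = 0
Σ ṁᵢCp,ᵢTᵢ = 129×2.05×30.3 + 154×2.05×48.5 + 281×2.05×49.7 = 51954
Σ ṁᵢCp,ᵢ = 129×2.05 + 154×2.05 + 281×2.05 = 1156.2
T_out = 51954 / 1156.2 = 44.935 °C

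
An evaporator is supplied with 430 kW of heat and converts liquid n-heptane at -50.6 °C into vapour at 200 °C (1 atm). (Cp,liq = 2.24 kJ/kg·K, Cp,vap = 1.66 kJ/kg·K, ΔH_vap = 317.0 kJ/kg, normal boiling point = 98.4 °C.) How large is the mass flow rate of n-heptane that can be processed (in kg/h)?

ṁ = 1890 kg/h

Δh = 2.24×(98.4−-50.6) + 317.0 + 1.66×(200−98.4) = 819.42 kJ/kg
Q = 430 kW = 430 kJ/s = 1.548e+06 kJ/h
ṁ = Q/Δh = 1.548e+06 / 819.42 = 1889.2 kg/h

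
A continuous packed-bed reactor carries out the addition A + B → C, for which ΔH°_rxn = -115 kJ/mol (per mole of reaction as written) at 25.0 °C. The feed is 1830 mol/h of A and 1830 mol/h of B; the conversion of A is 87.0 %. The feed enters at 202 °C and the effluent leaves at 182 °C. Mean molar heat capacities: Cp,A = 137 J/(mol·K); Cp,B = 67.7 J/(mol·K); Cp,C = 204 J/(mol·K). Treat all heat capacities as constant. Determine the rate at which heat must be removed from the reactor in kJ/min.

Q_out = 3180 kJ/min

Extent of reaction ξ = 0.870 × 1830 = 1592.1 mol/h
Reaction term: ξ·ΔH°_rxn = 1592.1 × -115 = -183090 kJ/h
Sensible, feed 202→25 °C: -66304 kJ/h
Outlet flows (mol/h): A 237.9, B 237.9, C 1592.1
Sensible, products 25→182 °C: 58637 kJ/h
Q = ΔH = -190760 kJ/h = -52.988 kW
Heat removed = 3179.3 kJ/min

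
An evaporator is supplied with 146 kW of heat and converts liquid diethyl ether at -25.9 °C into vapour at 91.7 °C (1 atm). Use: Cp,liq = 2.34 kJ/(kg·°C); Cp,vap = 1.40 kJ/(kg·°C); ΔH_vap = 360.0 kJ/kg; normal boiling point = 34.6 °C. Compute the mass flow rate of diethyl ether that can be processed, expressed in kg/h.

ṁ = 904 kg/h

Δh = 2.34×(34.6−-25.9) + 360.0 + 1.40×(91.7−34.6) = 581.51 kJ/kg
Q = 146 kW = 146 kJ/s = 525600 kJ/h
ṁ = Q/Δh = 525600 / 581.51 = 903.85 kg/h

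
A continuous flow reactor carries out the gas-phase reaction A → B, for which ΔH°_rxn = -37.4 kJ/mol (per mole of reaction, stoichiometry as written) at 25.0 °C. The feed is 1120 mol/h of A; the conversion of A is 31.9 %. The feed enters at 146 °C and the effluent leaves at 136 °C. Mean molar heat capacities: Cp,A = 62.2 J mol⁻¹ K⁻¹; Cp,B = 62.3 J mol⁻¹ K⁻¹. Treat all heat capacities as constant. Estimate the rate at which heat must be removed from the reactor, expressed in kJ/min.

Extent of reaction ξ = 0.319 × 1120 = 357.28 mol/h
Reaction term: ξ·ΔH°_rxn = 357.28 × -37.4 = -13362 kJ/h
Sensible, feed 146→25 °C: -8429.3 kJ/h
Outlet flows (mol/h): A 762.72, B 357.28
Sensible, products 25→136 °C: 7736.7 kJ/h
Q = ΔH = -14055 kJ/h = -3.9042 kW
Heat removed = 234.25 kJ/min

Q_out = 234 kJ/min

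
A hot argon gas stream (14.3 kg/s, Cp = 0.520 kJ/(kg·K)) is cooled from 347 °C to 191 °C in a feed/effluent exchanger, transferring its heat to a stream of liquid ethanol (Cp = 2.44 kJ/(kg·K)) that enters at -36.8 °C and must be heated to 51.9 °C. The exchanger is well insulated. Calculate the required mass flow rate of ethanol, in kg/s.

ṁ_c = 5.36 kg/s

Heat released by hot stream: Q = 14.3 × 0.520 × (347 − 191) = 1160 kJ/s
Energy balance on cold side (adiabatic exchanger): Q = ṁ_c·Cp_c·(T_c,out − T_c,in)
ṁ_c = 1160 / [2.44 × (51.9 − -36.8)] = 5.3598 kg/s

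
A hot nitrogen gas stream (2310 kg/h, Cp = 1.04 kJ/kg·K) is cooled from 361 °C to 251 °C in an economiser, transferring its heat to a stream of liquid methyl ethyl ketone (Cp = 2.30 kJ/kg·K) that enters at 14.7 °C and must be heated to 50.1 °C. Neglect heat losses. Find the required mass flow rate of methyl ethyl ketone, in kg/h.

ṁ_c = 3250 kg/h

Heat released by hot stream: Q = 2310 × 1.04 × (361 − 251) = 264260 kJ/h
Energy balance on cold side (adiabatic exchanger): Q = ṁ_c·Cp_c·(T_c,out − T_c,in)
ṁ_c = 264260 / [2.30 × (50.1 − 14.7)] = 3245.7 kg/h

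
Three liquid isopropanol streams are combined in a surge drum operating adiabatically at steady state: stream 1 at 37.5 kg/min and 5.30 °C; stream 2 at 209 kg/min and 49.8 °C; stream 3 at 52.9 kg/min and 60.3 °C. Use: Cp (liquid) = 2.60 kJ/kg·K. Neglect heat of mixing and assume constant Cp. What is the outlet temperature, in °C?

Adiabatic, steady state ⇒ Σ ṁᵢCp,ᵢ(T_out − Tᵢ) = 0
Σ ṁᵢCp,ᵢTᵢ = 37.5×2.60×5.30 + 209×2.60×49.8 + 52.9×2.60×60.3 = 35872
Σ ṁᵢCp,ᵢ = 37.5×2.60 + 209×2.60 + 52.9×2.60 = 778.44
T_out = 35872 / 778.44 = 46.082 °C

T_out = 46.1 °C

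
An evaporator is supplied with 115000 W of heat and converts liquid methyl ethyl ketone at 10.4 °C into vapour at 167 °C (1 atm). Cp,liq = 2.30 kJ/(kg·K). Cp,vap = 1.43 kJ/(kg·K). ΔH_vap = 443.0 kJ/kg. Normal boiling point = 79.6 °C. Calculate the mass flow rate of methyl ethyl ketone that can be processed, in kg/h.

ṁ = 569 kg/h

Δh = 2.30×(79.6−10.4) + 443.0 + 1.43×(167−79.6) = 727.14 kJ/kg
Q = 115000 W = 115 kJ/s = 414000 kJ/h
ṁ = Q/Δh = 414000 / 727.14 = 569.35 kg/h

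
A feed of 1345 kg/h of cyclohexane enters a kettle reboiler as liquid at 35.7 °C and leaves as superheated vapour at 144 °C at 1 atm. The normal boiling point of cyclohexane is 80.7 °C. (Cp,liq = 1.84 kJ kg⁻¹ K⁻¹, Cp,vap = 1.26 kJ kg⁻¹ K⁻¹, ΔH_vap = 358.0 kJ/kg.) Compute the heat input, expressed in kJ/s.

Q = 194 kJ/s

liquid 35.7→80.7 °C: 82.8 kJ/kg
vaporisation at 80.7 °C: 358 kJ/kg
vapour 80.7→144 °C: 79.758 kJ/kg
Δh = 82.8 + 358 + 79.758 = 520.56 kJ/kg
Q = ṁ·Δh = 1345 kg/h × 520.56 kJ/kg = 700150 kJ/h
|Q| = 194.49 kW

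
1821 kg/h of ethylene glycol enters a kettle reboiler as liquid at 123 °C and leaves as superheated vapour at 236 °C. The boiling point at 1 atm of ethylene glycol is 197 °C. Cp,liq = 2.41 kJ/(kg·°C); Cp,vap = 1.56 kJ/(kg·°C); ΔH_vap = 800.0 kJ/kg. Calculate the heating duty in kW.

liquid 123→197 °C: 178.34 kJ/kg
vaporisation at 197 °C: 800 kJ/kg
vapour 197→236 °C: 60.84 kJ/kg
Δh = 178.34 + 800 + 60.84 = 1039.2 kJ/kg
Q = ṁ·Δh = 1821 kg/h × 1039.2 kJ/kg = 1.8923e+06 kJ/h
|Q| = 525.65 kW

Q = 526 kW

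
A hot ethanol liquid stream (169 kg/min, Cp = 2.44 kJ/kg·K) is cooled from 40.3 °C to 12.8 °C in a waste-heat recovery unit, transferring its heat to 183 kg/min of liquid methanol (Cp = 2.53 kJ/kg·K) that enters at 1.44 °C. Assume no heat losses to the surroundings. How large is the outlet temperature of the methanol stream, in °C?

Heat released by hot stream: Q = 169 × 2.44 × (40.3 − 12.8) = 11340 kJ/min
Energy balance on cold side (adiabatic exchanger): Q = ṁ_c·Cp_c·(T_c,out − T_c,in)
T_c,out = 1.44 + 11340/(183 × 2.53) = 25.933 °C

T_c,out = 25.9 °C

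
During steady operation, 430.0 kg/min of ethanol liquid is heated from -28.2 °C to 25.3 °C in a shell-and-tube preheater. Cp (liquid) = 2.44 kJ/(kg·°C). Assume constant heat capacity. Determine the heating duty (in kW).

Q = ṁ·Cp·ΔT = 430.0 × 2.44 × (25.3 − -28.2) = 56132 kJ/min
Converting: 56132 / 60 s = 935.54 kW

Q = 936 kW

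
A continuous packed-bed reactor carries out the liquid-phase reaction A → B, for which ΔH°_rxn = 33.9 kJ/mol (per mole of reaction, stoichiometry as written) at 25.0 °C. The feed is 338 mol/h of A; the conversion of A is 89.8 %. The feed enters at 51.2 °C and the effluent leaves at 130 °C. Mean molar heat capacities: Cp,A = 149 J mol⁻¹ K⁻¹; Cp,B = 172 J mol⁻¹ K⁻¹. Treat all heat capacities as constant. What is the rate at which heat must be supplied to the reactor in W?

Q_in = 4160 W

Extent of reaction ξ = 0.898 × 338 = 303.52 mol/h
Reaction term: ξ·ΔH°_rxn = 303.52 × 33.9 = 10289 kJ/h
Sensible, feed 51.2→25 °C: -1319.5 kJ/h
Outlet flows (mol/h): A 34.476, B 303.52
Sensible, products 25→130 °C: 6021 kJ/h
Q = ΔH = 14991 kJ/h = 4.1642 kW
Heat supplied = 4164.2 W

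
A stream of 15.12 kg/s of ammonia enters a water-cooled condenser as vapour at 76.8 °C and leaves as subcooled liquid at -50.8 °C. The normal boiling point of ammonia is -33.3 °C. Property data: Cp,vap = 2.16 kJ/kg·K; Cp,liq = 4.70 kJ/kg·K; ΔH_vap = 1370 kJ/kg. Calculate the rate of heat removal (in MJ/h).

vapour 76.8→-33.3 °C: -237.82 kJ/kg
condensation at -33.3 °C: -1370 kJ/kg
liquid -33.3→-50.8 °C: -82.25 kJ/kg
Δh = -237.82 + -1370 + -82.25 = -1690.1 kJ/kg
Q = ṁ·Δh = 15.12 kg/s × -1690.1 kJ/kg = -25554 kJ/s
|Q| = 25554 kW = 91994 MJ/h

Q_c = 92000 MJ/h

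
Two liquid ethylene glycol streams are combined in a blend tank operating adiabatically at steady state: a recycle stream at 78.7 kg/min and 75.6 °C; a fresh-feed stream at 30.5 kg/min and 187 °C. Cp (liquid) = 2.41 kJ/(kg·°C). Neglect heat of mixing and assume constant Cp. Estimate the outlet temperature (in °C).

Adiabatic, steady state ⇒ Σ ṁᵢCp,ᵢ(T_out − Tᵢ) = 0
T_out = Σ ṁᵢCp,ᵢTᵢ / Σ ṁᵢCp,ᵢ
      = 28084 / 263.17 = 106.71 °C

T_out = 107 °C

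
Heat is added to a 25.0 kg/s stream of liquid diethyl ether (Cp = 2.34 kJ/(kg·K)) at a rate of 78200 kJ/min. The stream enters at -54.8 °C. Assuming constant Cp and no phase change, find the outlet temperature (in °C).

Q = 78200 kJ/min = 1303.3 kJ/s
ΔT = Q/(ṁ·Cp) = 1303.3/(25.0×2.34) = 22.279 K
T_out = -54.8 + 22.279 = -32.521 °C

T_out = -32.5 °C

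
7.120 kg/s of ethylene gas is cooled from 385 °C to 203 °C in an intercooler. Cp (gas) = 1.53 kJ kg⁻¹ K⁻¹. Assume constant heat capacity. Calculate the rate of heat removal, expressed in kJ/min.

Q = ṁ·Cp·ΔT = 7.120 × 1.53 × (203 − 385) = -1982.6 kJ/s
Cooling duty = 118960 kJ/min

Q_c = 119000 kJ/min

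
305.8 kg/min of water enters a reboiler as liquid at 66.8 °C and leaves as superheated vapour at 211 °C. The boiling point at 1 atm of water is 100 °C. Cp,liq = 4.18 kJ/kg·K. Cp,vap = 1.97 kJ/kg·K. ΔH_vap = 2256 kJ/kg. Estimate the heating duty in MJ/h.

Q = 48000 MJ/h

liquid 66.8→100 °C: 138.78 kJ/kg
vaporisation at 100 °C: 2256 kJ/kg
vapour 100→211 °C: 218.67 kJ/kg
Δh = 138.78 + 2256 + 218.67 = 2613.4 kJ/kg
Q = ṁ·Δh = 305.8 kg/min × 2613.4 kJ/kg = 799190 kJ/min
|Q| = 13320 kW = 47952 MJ/h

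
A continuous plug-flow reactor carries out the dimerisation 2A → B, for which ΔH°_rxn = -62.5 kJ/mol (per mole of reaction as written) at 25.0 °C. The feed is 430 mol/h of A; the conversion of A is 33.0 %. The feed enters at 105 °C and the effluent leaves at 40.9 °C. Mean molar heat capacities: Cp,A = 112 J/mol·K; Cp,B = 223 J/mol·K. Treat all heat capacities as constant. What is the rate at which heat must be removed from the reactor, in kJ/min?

Extent of reaction ξ = 0.330 × 430 / 2 = 70.95 mol/h
Reaction term: ξ·ΔH°_rxn = 70.95 × -62.5 = -4434.4 kJ/h
Sensible, feed 105→25 °C: -3852.8 kJ/h
Outlet flows (mol/h): A 288.1, B 70.95
Sensible, products 25→40.9 °C: 764.62 kJ/h
Q = ΔH = -7522.6 kJ/h = -2.0896 kW
Heat removed = 125.38 kJ/min

Q_out = 125 kJ/min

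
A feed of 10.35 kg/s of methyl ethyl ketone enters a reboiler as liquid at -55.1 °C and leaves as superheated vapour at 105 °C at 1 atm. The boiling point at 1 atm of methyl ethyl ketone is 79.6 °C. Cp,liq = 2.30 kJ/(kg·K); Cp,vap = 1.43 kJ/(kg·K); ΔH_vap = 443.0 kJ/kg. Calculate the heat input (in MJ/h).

Q = 29400 MJ/h

liquid -55.1→79.6 °C: 309.81 kJ/kg
vaporisation at 79.6 °C: 443 kJ/kg
vapour 79.6→105 °C: 36.322 kJ/kg
Δh = 309.81 + 443 + 36.322 = 789.13 kJ/kg
Q = ṁ·Δh = 10.35 kg/s × 789.13 kJ/kg = 8167.5 kJ/s
|Q| = 8167.5 kW = 29403 MJ/h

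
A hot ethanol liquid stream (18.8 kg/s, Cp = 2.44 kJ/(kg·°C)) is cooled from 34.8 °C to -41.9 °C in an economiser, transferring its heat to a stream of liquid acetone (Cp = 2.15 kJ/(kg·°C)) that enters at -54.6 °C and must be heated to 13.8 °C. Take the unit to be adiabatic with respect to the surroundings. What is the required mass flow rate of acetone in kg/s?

ṁ_c = 23.9 kg/s

Heat released by hot stream: Q = 18.8 × 2.44 × (34.8 − -41.9) = 3518.4 kJ/s
Energy balance on cold side (adiabatic exchanger): Q = ṁ_c·Cp_c·(T_c,out − T_c,in)
ṁ_c = 3518.4 / [2.15 × (13.8 − -54.6)] = 23.925 kg/s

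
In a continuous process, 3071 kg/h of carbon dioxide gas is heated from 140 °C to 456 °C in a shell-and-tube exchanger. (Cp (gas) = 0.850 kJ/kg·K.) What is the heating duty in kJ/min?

Q = 13700 kJ/min

Q = ṁ·Cp·ΔT = 3071 × 0.850 × (456 − 140) = 824870 kJ/h
Converting: 824870 / 3600 s = 229.13 kW
Heating duty = 13748 kJ/min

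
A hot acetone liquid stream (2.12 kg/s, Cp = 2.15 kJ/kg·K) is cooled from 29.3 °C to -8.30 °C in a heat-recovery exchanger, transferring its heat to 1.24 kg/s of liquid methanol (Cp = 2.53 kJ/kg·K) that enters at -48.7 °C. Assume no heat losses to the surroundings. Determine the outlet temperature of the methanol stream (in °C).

Heat released by hot stream: Q = 2.12 × 2.15 × (29.3 − -8.30) = 171.38 kJ/s
Energy balance on cold side (adiabatic exchanger): Q = ṁ_c·Cp_c·(T_c,out − T_c,in)
T_c,out = -48.7 + 171.38/(1.24 × 2.53) = 5.9286 °C

T_c,out = 5.93 °C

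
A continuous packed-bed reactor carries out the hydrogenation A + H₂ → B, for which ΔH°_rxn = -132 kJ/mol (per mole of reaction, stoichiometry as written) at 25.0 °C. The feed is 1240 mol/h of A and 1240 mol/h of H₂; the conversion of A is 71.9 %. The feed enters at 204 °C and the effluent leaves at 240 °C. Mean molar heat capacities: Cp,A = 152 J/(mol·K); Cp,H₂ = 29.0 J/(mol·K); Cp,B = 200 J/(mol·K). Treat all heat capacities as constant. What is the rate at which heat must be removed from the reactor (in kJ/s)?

Extent of reaction ξ = 0.719 × 1240 = 891.56 mol/h
Reaction term: ξ·ΔH°_rxn = 891.56 × -132 = -117690 kJ/h
Sensible, feed 204→25 °C: -40175 kJ/h
Outlet flows (mol/h): A 348.44, H₂ 348.44, B 891.56
Sensible, products 25→240 °C: 51897 kJ/h
Q = ΔH = -105960 kJ/h = -29.434 kW
Heat removed = 29.434 kJ/s

Q_out = 29.4 kJ/s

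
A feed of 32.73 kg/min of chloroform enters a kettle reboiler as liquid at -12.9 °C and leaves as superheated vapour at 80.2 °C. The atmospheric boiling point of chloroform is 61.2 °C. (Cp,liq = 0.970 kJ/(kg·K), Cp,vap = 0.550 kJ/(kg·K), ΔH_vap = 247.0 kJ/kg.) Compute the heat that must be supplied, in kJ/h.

liquid -12.9→61.2 °C: 71.877 kJ/kg
vaporisation at 61.2 °C: 247 kJ/kg
vapour 61.2→80.2 °C: 10.45 kJ/kg
Δh = 71.877 + 247 + 10.45 = 329.33 kJ/kg
Q = ṁ·Δh = 32.73 kg/min × 329.33 kJ/kg = 10779 kJ/min
|Q| = 179.65 kW = 646730 kJ/h

Q = 647000 kJ/h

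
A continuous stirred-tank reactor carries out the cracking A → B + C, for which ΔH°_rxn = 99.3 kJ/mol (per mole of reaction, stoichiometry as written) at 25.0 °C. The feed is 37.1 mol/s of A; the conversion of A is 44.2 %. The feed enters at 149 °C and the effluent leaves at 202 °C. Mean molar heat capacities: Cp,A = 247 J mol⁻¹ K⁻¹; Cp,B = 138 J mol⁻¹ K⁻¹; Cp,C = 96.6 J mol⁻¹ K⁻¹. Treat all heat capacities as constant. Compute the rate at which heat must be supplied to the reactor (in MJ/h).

Extent of reaction ξ = 0.442 × 37.1 = 16.398 mol/s
Reaction term: ξ·ΔH°_rxn = 16.398 × 99.3 = 1628.3 kJ/s
Sensible, feed 149→25 °C: -1136.3 kJ/s
Outlet flows (mol/s): A 20.702, B 16.398, C 16.398
Sensible, products 25→202 °C: 1586 kJ/s
Q = ΔH = 2078 kJ/s = 2078 kW
Heat supplied = 7480.9 MJ/h

Q_in = 7480 MJ/h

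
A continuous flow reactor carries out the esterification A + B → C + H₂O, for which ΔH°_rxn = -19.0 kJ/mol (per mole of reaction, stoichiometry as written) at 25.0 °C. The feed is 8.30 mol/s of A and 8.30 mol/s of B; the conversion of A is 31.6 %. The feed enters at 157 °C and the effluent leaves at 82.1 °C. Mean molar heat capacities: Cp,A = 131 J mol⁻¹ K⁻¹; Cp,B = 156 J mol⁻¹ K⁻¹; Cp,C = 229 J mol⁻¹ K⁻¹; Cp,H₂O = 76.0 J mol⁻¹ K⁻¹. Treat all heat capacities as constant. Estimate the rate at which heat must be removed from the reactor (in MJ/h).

Extent of reaction ξ = 0.316 × 8.30 = 2.6228 mol/s
Reaction term: ξ·ΔH°_rxn = 2.6228 × -19.0 = -49.833 kJ/s
Sensible, feed 157→25 °C: -314.44 kJ/s
Outlet flows (mol/s): A 5.6772, B 5.6772, C 2.6228, H₂O 2.6228
Sensible, products 25→82.1 °C: 138.71 kJ/s
Q = ΔH = -225.56 kJ/s = -225.56 kW
Heat removed = 812 MJ/h

Q_out = 812 MJ/h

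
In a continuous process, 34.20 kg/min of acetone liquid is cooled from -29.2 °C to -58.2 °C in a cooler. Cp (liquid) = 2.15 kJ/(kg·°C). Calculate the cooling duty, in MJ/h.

Q_c = 128 MJ/h

Q = ṁ·Cp·ΔT = 34.20 × 2.15 × (-58.2 − -29.2) = -2132.4 kJ/min
Converting: 2132.4 / 60 s = 35.54 kW
Cooling duty = 127.94 MJ/h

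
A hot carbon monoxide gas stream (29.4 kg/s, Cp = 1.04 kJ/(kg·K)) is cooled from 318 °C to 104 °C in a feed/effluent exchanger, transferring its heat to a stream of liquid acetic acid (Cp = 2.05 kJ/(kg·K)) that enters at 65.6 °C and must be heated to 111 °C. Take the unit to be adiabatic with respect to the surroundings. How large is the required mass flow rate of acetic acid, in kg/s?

ṁ_c = 70.3 kg/s

Heat released by hot stream: Q = 29.4 × 1.04 × (318 − 104) = 6543.3 kJ/s
Energy balance on cold side (adiabatic exchanger): Q = ṁ_c·Cp_c·(T_c,out − T_c,in)
ṁ_c = 6543.3 / [2.05 × (111 − 65.6)] = 70.305 kg/s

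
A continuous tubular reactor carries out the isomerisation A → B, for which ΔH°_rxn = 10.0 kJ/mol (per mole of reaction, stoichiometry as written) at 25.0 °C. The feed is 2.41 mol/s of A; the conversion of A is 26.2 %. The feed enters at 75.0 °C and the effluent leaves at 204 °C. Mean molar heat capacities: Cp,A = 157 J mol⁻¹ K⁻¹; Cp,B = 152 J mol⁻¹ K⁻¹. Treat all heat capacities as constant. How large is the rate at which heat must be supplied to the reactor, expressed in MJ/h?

Q_in = 196 MJ/h

Extent of reaction ξ = 0.262 × 2.41 = 0.63142 mol/s
Reaction term: ξ·ΔH°_rxn = 0.63142 × 10.0 = 6.3142 kJ/s
Sensible, feed 75.0→25 °C: -18.919 kJ/s
Outlet flows (mol/s): A 1.7786, B 0.63142
Sensible, products 25→204 °C: 67.163 kJ/s
Q = ΔH = 54.559 kJ/s = 54.559 kW
Heat supplied = 196.41 MJ/h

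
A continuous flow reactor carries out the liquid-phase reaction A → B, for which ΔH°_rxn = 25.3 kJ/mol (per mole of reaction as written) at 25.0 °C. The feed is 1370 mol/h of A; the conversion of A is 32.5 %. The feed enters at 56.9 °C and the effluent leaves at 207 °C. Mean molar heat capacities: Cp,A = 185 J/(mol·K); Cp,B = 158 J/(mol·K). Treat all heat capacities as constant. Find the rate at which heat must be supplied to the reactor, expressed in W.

Extent of reaction ξ = 0.325 × 1370 = 445.25 mol/h
Reaction term: ξ·ΔH°_rxn = 445.25 × 25.3 = 11265 kJ/h
Sensible, feed 56.9→25 °C: -8085.1 kJ/h
Outlet flows (mol/h): A 924.75, B 445.25
Sensible, products 25→207 °C: 43940 kJ/h
Q = ΔH = 47120 kJ/h = 13.089 kW
Heat supplied = 13089 W

Q_in = 13100 W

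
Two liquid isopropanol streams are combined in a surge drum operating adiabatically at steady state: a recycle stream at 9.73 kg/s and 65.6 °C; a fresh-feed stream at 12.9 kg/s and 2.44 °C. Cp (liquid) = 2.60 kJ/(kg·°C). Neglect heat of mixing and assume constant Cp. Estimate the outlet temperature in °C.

T_out = 29.6 °C

Adiabatic, steady state ⇒ Σ ṁᵢCp,ᵢ(T_out − Tᵢ) = 0
Σ ṁᵢCp,ᵢTᵢ = 9.73×2.60×65.6 + 12.9×2.60×2.44 = 1741.4
Σ ṁᵢCp,ᵢ = 9.73×2.60 + 12.9×2.60 = 58.838
T_out = 1741.4 / 58.838 = 29.596 °C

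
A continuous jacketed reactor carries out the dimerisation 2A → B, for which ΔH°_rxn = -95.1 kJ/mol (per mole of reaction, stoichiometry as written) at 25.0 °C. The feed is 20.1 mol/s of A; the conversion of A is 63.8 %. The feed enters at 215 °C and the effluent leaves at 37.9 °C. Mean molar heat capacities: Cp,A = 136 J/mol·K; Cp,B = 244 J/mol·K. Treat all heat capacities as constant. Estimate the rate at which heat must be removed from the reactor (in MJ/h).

Extent of reaction ξ = 0.638 × 20.1 / 2 = 6.4119 mol/s
Reaction term: ξ·ΔH°_rxn = 6.4119 × -95.1 = -609.77 kJ/s
Sensible, feed 215→25 °C: -519.38 kJ/s
Outlet flows (mol/s): A 7.2762, B 6.4119
Sensible, products 25→37.9 °C: 32.947 kJ/s
Q = ΔH = -1096.2 kJ/s = -1096.2 kW
Heat removed = 3946.3 MJ/h

Q_out = 3950 MJ/h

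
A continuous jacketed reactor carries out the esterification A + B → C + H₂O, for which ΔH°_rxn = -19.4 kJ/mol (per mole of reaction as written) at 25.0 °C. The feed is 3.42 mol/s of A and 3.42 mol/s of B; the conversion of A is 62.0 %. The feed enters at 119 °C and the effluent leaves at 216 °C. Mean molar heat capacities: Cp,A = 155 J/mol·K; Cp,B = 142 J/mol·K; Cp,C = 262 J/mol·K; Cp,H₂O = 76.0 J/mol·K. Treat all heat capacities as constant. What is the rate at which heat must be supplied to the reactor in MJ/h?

Extent of reaction ξ = 0.620 × 3.42 = 2.1204 mol/s
Reaction term: ξ·ΔH°_rxn = 2.1204 × -19.4 = -41.136 kJ/s
Sensible, feed 119→25 °C: -95.48 kJ/s
Outlet flows (mol/s): A 1.2996, B 1.2996, C 2.1204, H₂O 2.1204
Sensible, products 25→216 °C: 210.61 kJ/s
Q = ΔH = 73.996 kJ/s = 73.996 kW
Heat supplied = 266.39 MJ/h

Q_in = 266 MJ/h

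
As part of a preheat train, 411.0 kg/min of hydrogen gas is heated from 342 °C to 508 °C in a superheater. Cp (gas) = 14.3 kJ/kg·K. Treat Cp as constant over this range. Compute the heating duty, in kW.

Q = 16300 kW

Q = ṁ·Cp·ΔT = 411.0 × 14.3 × (508 − 342) = 975630 kJ/min
Converting: 975630 / 60 s = 16261 kW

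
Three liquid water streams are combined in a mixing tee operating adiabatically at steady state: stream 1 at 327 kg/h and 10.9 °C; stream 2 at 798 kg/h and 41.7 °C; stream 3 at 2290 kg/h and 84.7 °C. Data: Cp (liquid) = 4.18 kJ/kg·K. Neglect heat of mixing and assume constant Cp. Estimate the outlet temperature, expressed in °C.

T_out = 67.6 °C

Adiabatic, steady state ⇒ Σ ṁᵢCp,ᵢ(T_out − Tᵢ) = 0
T_out = Σ ṁᵢCp,ᵢTᵢ / Σ ṁᵢCp,ᵢ
      = 964760 / 14275 = 67.585 °C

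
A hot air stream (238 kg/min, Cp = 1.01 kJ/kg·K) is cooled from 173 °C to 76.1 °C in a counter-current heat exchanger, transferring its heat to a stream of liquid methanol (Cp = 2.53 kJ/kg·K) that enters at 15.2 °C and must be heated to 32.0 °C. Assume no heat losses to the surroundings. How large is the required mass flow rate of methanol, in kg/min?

ṁ_c = 548 kg/min

Heat released by hot stream: Q = 238 × 1.01 × (173 − 76.1) = 23293 kJ/min
Energy balance on cold side (adiabatic exchanger): Q = ṁ_c·Cp_c·(T_c,out − T_c,in)
ṁ_c = 23293 / [2.53 × (32.0 − 15.2)] = 548.01 kg/min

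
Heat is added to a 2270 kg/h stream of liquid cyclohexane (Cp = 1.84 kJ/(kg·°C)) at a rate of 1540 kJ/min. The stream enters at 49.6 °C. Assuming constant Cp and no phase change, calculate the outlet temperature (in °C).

T_out = 71.7 °C

Q = 1540 kJ/min = 92400 kJ/h
ΔT = Q/(ṁ·Cp) = 92400/(2270×1.84) = 22.122 K
T_out = 49.6 + 22.122 = 71.722 °C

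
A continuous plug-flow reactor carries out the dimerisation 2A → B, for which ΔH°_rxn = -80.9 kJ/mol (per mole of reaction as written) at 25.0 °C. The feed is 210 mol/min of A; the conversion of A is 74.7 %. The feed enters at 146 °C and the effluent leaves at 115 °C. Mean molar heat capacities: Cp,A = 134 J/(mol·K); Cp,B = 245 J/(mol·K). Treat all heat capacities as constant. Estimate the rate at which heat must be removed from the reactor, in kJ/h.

Extent of reaction ξ = 0.747 × 210 / 2 = 78.435 mol/min
Reaction term: ξ·ΔH°_rxn = 78.435 × -80.9 = -6345.4 kJ/min
Sensible, feed 146→25 °C: -3404.9 kJ/min
Outlet flows (mol/min): A 53.13, B 78.435
Sensible, products 25→115 °C: 2370.2 kJ/min
Q = ΔH = -7380.1 kJ/min = -123 kW
Heat removed = 442810 kJ/h

Q_out = 443000 kJ/h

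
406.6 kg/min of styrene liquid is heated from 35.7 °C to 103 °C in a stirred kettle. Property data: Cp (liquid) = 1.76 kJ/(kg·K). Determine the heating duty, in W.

Q = 803000 W

Q = ṁ·Cp·ΔT = 406.6 × 1.76 × (103 − 35.7) = 48161 kJ/min
Converting: 48161 / 60 s = 802.68 kW
Heating duty = 802680 W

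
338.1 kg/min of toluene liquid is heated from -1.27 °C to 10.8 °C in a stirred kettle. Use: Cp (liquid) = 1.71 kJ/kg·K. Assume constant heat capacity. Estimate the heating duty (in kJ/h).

Q = ṁ·Cp·ΔT = 338.1 × 1.71 × (10.8 − -1.27) = 6978.3 kJ/min
Converting: 6978.3 / 60 s = 116.3 kW
Heating duty = 418700 kJ/h

Q = 419000 kJ/h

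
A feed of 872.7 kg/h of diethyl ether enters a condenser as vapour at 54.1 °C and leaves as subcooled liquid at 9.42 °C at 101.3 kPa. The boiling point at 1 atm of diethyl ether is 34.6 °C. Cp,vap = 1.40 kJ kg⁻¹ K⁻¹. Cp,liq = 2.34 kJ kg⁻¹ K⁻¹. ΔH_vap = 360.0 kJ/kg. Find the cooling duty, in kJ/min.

vapour 54.1→34.6 °C: -27.3 kJ/kg
condensation at 34.6 °C: -360 kJ/kg
liquid 34.6→9.42 °C: -58.921 kJ/kg
Δh = -27.3 + -360 + -58.921 = -446.22 kJ/kg
Q = ṁ·Δh = 872.7 kg/h × -446.22 kJ/kg = -389420 kJ/h
|Q| = 108.17 kW = 6490.3 kJ/min

Q_c = 6490 kJ/min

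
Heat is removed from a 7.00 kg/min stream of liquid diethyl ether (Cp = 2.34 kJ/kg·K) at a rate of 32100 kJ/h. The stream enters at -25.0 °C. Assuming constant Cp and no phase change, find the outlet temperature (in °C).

T_out = -57.7 °C

Q = 32100 kJ/h = 535 kJ/min
ΔT = Q/(ṁ·Cp) = 535/(7.00×2.34) = 32.662 K
T_out = -25.0 − 32.662 = -57.662 °C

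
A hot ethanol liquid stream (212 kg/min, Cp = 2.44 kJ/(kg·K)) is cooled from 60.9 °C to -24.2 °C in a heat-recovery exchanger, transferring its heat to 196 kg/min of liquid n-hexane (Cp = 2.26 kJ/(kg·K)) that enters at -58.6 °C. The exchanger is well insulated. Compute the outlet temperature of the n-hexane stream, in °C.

Heat released by hot stream: Q = 212 × 2.44 × (60.9 − -24.2) = 44021 kJ/min
Energy balance on cold side (adiabatic exchanger): Q = ṁ_c·Cp_c·(T_c,out − T_c,in)
T_c,out = -58.6 + 44021/(196 × 2.26) = 40.778 °C

T_c,out = 40.8 °C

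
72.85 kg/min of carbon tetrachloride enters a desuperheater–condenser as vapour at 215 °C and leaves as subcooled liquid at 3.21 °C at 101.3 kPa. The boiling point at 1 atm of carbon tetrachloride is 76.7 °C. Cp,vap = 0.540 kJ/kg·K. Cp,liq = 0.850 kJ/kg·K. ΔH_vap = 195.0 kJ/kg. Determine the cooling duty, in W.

Q_c = 403000 W

vapour 215→76.7 °C: -74.682 kJ/kg
condensation at 76.7 °C: -195 kJ/kg
liquid 76.7→3.21 °C: -62.467 kJ/kg
Δh = -74.682 + -195 + -62.467 = -332.15 kJ/kg
Q = ṁ·Δh = 72.85 kg/min × -332.15 kJ/kg = -24197 kJ/min
|Q| = 403.28 kW = 403280 W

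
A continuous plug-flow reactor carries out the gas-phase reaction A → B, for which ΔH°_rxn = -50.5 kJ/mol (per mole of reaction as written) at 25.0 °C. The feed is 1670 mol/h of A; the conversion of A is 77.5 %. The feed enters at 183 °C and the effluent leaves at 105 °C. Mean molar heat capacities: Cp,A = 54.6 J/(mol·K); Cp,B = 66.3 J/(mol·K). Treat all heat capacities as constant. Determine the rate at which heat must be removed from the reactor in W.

Q_out = 19800 W

Extent of reaction ξ = 0.775 × 1670 = 1294.2 mol/h
Reaction term: ξ·ΔH°_rxn = 1294.2 × -50.5 = -65360 kJ/h
Sensible, feed 183→25 °C: -14407 kJ/h
Outlet flows (mol/h): A 375.75, B 1294.2
Sensible, products 25→105 °C: 8506 kJ/h
Q = ΔH = -71260 kJ/h = -19.795 kW
Heat removed = 19795 W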